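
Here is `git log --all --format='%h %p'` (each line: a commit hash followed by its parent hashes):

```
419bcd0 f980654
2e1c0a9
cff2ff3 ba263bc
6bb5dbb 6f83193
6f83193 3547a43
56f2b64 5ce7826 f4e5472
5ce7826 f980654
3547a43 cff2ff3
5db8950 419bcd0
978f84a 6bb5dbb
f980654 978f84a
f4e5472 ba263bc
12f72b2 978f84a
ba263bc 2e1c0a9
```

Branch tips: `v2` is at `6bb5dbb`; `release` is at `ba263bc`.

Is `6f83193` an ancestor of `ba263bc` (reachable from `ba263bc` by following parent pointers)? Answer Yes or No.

Ancestors of ba263bc: {2e1c0a9, ba263bc}.
6f83193 is not in that set, so it is not an ancestor of ba263bc.

No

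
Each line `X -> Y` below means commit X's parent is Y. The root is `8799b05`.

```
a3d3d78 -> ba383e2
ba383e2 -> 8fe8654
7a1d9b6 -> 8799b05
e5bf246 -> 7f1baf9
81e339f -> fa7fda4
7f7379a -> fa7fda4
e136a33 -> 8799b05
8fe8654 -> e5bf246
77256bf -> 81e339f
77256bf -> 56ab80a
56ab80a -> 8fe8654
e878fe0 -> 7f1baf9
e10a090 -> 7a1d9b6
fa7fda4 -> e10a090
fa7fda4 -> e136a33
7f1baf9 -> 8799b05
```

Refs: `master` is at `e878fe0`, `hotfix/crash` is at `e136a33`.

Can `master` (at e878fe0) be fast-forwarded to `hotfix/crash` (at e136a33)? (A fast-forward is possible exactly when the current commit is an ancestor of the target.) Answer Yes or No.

A fast-forward from e878fe0 to e136a33 is possible iff e878fe0 is an ancestor of e136a33.
Ancestors of e136a33: {8799b05, e136a33}.
e878fe0 is not among them, so fast-forward is not possible.

No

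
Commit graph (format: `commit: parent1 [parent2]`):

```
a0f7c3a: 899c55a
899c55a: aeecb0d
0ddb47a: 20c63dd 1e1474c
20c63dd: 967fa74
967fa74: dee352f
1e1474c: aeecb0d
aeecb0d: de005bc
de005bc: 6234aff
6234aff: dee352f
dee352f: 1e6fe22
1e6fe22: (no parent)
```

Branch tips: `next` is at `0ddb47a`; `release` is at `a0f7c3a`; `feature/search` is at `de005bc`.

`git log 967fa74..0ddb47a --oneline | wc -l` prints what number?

Reachable from 0ddb47a: {0ddb47a, 1e1474c, 1e6fe22, 20c63dd, 6234aff, 967fa74, aeecb0d, de005bc, dee352f}.
Reachable from 967fa74: {1e6fe22, 967fa74, dee352f}.
In 0ddb47a's history but not 967fa74's: {0ddb47a, 1e1474c, 20c63dd, 6234aff, aeecb0d, de005bc} — 6 commits.

6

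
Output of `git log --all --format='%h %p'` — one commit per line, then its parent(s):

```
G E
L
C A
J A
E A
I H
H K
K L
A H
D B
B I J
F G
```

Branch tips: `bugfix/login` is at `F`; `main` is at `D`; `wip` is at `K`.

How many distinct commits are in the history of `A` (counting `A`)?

Walking parent pointers from A: reachable set = {A, H, K, L}.
That is 4 commits.

4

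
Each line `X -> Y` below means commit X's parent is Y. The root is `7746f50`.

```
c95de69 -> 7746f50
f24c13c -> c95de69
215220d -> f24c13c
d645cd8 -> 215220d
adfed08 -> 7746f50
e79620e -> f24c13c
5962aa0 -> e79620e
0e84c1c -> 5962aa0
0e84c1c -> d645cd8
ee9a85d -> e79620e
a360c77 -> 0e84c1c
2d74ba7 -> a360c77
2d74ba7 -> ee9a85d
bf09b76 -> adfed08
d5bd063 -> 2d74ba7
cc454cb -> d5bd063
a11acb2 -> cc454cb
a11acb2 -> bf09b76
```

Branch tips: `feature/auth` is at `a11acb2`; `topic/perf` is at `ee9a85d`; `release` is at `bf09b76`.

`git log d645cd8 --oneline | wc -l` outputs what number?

5

Walking parent pointers from d645cd8: reachable set = {215220d, 7746f50, c95de69, d645cd8, f24c13c}.
That is 5 commits.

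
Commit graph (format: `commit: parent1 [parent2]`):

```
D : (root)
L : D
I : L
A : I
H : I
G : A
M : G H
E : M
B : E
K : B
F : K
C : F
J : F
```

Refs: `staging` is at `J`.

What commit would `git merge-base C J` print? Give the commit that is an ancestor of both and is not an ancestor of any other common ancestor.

Ancestors of C: {A, B, C, D, E, F, G, H, I, K, L, M}.
Ancestors of J: {A, B, D, E, F, G, H, I, J, K, L, M}.
Common ancestors: {A, B, D, E, F, G, H, I, K, L, M}.
Among these, F is not an ancestor of any other common ancestor — it is the merge base.

F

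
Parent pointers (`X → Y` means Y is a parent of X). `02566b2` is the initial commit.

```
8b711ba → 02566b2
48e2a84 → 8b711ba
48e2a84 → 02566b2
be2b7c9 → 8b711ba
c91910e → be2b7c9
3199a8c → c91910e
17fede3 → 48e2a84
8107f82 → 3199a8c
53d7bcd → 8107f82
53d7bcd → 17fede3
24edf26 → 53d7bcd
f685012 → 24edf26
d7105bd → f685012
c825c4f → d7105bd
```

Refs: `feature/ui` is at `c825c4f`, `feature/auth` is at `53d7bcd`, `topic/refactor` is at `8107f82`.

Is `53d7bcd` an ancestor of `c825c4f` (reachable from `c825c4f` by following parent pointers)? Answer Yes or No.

Ancestors of c825c4f (commits reachable by following parents): {02566b2, 17fede3, 24edf26, 3199a8c, 48e2a84, 53d7bcd, 8107f82, 8b711ba, be2b7c9, c825c4f, c91910e, d7105bd, f685012}.
53d7bcd is in that set, so it is an ancestor of c825c4f.

Yes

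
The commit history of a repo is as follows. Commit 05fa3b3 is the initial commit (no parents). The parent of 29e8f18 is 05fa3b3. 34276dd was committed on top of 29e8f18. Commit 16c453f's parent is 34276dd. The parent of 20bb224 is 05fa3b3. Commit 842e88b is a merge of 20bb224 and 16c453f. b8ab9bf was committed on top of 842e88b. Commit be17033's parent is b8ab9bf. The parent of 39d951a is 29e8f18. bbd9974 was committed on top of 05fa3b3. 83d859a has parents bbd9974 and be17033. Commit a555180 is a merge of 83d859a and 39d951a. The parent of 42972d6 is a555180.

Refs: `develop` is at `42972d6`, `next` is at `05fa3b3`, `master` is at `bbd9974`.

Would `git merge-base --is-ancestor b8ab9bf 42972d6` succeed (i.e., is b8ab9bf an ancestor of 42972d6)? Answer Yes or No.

Ancestors of 42972d6 (commits reachable by following parents): {05fa3b3, 16c453f, 20bb224, 29e8f18, 34276dd, 39d951a, 42972d6, 83d859a, 842e88b, a555180, b8ab9bf, bbd9974, be17033}.
b8ab9bf is in that set, so it is an ancestor of 42972d6.

Yes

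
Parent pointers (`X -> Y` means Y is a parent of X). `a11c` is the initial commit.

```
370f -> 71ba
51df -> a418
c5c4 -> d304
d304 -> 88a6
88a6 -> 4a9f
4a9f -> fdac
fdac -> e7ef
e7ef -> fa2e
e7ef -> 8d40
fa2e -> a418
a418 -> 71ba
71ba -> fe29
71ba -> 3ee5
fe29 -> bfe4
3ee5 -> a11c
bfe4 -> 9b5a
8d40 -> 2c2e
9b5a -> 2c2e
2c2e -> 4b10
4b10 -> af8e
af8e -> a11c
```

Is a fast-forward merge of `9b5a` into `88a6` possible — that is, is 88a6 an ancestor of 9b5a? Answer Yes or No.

A fast-forward from 88a6 to 9b5a is possible iff 88a6 is an ancestor of 9b5a.
Ancestors of 9b5a: {2c2e, 4b10, 9b5a, a11c, af8e}.
88a6 is not among them, so fast-forward is not possible.

No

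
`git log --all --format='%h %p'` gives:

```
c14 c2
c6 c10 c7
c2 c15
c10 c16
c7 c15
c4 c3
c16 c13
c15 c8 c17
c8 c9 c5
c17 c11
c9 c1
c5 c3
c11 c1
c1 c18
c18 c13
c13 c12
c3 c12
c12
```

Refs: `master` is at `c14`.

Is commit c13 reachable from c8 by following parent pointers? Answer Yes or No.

Yes

Ancestors of c8 (commits reachable by following parents): {c1, c12, c13, c18, c3, c5, c8, c9}.
c13 is in that set, so it is an ancestor of c8.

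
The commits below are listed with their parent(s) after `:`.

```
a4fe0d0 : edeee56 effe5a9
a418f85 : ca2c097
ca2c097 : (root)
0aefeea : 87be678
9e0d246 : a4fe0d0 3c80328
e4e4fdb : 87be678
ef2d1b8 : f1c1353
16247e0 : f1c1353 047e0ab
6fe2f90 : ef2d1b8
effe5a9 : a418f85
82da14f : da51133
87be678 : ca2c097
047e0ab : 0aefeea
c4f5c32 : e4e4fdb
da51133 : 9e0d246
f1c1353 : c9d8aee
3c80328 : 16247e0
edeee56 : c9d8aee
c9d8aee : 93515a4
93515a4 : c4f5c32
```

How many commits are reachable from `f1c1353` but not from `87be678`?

Reachable from f1c1353: {87be678, 93515a4, c4f5c32, c9d8aee, ca2c097, e4e4fdb, f1c1353}.
Reachable from 87be678: {87be678, ca2c097}.
In f1c1353's history but not 87be678's: {93515a4, c4f5c32, c9d8aee, e4e4fdb, f1c1353} — 5 commits.

5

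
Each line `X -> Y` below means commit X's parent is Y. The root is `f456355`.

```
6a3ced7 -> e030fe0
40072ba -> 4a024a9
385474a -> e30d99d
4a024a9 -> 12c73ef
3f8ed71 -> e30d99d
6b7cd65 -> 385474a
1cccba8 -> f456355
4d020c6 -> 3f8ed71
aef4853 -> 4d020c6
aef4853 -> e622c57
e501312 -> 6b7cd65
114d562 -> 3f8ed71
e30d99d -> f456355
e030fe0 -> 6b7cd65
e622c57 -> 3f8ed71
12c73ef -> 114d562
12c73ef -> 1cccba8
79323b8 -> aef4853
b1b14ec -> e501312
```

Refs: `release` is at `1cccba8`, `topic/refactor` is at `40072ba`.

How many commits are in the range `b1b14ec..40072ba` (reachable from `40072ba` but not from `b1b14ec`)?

Reachable from 40072ba: {114d562, 12c73ef, 1cccba8, 3f8ed71, 40072ba, 4a024a9, e30d99d, f456355}.
Reachable from b1b14ec: {385474a, 6b7cd65, b1b14ec, e30d99d, e501312, f456355}.
In 40072ba's history but not b1b14ec's: {114d562, 12c73ef, 1cccba8, 3f8ed71, 40072ba, 4a024a9} — 6 commits.

6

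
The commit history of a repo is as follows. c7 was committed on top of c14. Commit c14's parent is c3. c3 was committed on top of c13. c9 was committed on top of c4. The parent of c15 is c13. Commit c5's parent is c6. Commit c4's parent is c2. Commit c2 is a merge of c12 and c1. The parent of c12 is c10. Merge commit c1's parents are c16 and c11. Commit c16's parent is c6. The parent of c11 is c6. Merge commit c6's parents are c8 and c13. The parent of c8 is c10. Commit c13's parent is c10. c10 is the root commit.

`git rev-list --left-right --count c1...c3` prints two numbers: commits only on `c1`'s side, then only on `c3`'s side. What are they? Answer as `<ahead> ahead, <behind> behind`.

5 ahead, 1 behind

Reachable from c1: {c1, c10, c11, c13, c16, c6, c8}.
Reachable from c3: {c10, c13, c3}.
Only in c1's history (ahead): {c1, c11, c16, c6, c8} — 5.
Only in c3's history (behind): {c3} — 1.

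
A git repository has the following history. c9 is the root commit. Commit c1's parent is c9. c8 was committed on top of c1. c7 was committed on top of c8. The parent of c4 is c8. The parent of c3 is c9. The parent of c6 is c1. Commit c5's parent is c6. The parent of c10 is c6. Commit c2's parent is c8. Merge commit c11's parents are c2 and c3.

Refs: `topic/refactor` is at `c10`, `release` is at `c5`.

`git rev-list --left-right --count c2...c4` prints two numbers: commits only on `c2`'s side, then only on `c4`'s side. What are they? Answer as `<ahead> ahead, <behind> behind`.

1 ahead, 1 behind

Reachable from c2: {c1, c2, c8, c9}.
Reachable from c4: {c1, c4, c8, c9}.
Only in c2's history (ahead): {c2} — 1.
Only in c4's history (behind): {c4} — 1.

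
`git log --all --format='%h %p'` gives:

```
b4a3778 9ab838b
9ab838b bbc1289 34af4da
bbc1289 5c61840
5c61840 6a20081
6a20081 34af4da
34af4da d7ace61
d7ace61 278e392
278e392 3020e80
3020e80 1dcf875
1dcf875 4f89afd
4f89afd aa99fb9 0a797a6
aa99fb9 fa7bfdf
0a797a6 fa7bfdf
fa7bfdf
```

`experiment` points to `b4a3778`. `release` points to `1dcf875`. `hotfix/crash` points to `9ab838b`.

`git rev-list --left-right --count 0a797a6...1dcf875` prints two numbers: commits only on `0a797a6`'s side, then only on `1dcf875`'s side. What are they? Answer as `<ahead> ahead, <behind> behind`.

Reachable from 0a797a6: {0a797a6, fa7bfdf}.
Reachable from 1dcf875: {0a797a6, 1dcf875, 4f89afd, aa99fb9, fa7bfdf}.
Only in 0a797a6's history (ahead): {} — 0.
Only in 1dcf875's history (behind): {1dcf875, 4f89afd, aa99fb9} — 3.

0 ahead, 3 behind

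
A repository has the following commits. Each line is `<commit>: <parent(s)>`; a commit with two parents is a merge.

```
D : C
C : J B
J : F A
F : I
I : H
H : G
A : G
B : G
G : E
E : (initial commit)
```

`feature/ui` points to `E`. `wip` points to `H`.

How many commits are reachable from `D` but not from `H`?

7

Reachable from D: {A, B, C, D, E, F, G, H, I, J}.
Reachable from H: {E, G, H}.
In D's history but not H's: {A, B, C, D, F, I, J} — 7 commits.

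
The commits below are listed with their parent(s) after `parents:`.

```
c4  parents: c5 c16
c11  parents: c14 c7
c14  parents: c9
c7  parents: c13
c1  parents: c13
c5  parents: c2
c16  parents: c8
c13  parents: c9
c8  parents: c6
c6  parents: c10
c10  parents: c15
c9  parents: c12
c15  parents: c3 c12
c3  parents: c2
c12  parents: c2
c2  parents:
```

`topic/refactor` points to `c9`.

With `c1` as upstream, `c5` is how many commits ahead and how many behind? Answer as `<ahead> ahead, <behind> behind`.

Reachable from c5: {c2, c5}.
Reachable from c1: {c1, c12, c13, c2, c9}.
Only in c5's history (ahead): {c5} — 1.
Only in c1's history (behind): {c1, c12, c13, c9} — 4.

1 ahead, 4 behind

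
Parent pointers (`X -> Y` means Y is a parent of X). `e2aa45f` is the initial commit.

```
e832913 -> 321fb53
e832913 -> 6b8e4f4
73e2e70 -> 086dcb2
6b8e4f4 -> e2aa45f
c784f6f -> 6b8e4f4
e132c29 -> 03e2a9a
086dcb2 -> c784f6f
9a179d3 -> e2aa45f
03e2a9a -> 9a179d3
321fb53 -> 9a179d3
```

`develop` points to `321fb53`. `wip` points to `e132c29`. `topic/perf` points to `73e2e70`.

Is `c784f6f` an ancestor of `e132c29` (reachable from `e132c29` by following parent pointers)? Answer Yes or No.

No

Ancestors of e132c29: {03e2a9a, 9a179d3, e132c29, e2aa45f}.
c784f6f is not in that set, so it is not an ancestor of e132c29.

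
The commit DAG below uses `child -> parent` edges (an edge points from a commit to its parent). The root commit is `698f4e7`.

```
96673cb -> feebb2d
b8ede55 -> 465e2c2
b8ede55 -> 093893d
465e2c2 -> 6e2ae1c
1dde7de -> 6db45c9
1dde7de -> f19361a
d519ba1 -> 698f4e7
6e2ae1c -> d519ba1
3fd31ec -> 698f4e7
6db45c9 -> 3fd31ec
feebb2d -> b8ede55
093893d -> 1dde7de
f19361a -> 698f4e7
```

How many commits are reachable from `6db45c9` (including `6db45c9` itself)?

Walking parent pointers from 6db45c9: reachable set = {3fd31ec, 698f4e7, 6db45c9}.
That is 3 commits.

3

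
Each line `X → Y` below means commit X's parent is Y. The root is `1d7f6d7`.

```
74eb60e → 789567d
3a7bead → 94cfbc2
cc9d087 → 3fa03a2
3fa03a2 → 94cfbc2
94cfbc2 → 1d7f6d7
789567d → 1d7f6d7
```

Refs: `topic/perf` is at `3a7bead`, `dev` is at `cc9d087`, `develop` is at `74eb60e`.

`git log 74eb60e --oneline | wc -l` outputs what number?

Walking parent pointers from 74eb60e: reachable set = {1d7f6d7, 74eb60e, 789567d}.
That is 3 commits.

3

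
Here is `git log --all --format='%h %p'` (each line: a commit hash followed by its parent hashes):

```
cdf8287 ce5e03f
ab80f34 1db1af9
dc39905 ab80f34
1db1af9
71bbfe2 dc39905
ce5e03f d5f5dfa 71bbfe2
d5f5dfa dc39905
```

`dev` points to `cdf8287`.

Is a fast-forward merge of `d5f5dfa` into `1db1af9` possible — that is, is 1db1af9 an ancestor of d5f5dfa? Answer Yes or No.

Yes

A fast-forward from 1db1af9 to d5f5dfa is possible iff 1db1af9 is an ancestor of d5f5dfa.
Ancestors of d5f5dfa: {1db1af9, ab80f34, d5f5dfa, dc39905}.
1db1af9 is among them, so fast-forward is possible.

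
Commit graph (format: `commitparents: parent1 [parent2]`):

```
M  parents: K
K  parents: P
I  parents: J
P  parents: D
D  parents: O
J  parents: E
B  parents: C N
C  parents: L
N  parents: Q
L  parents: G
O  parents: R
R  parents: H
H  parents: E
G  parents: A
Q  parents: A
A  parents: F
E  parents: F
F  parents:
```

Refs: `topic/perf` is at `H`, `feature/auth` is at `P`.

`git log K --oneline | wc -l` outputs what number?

Walking parent pointers from K: reachable set = {D, E, F, H, K, O, P, R}.
That is 8 commits.

8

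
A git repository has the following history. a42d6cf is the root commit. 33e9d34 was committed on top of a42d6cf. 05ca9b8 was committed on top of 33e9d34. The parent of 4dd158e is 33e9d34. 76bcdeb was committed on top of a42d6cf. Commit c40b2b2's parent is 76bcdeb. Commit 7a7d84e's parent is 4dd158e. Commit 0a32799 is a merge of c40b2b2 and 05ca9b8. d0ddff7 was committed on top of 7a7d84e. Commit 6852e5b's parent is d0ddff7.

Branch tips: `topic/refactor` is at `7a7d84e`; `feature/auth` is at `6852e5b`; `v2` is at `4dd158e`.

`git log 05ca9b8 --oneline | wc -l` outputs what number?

3

Walking parent pointers from 05ca9b8: reachable set = {05ca9b8, 33e9d34, a42d6cf}.
That is 3 commits.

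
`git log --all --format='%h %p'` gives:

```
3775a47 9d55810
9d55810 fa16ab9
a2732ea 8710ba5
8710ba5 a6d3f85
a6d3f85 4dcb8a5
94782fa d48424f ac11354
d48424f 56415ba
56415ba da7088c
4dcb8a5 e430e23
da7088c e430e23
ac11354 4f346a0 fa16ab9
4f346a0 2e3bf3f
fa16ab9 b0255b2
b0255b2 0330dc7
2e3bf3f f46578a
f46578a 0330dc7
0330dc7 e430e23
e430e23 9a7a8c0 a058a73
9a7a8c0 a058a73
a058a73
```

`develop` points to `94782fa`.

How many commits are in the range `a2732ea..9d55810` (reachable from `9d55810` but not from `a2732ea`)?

Reachable from 9d55810: {0330dc7, 9a7a8c0, 9d55810, a058a73, b0255b2, e430e23, fa16ab9}.
Reachable from a2732ea: {4dcb8a5, 8710ba5, 9a7a8c0, a058a73, a2732ea, a6d3f85, e430e23}.
In 9d55810's history but not a2732ea's: {0330dc7, 9d55810, b0255b2, fa16ab9} — 4 commits.

4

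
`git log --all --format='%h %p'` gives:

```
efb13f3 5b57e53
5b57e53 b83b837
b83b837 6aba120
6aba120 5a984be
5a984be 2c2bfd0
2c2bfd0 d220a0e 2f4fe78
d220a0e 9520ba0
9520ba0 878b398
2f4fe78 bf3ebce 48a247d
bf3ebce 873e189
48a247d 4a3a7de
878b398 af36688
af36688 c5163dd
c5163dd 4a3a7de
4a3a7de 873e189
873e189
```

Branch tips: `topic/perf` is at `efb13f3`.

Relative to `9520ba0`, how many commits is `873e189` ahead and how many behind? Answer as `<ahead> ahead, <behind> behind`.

0 ahead, 5 behind

Reachable from 873e189: {873e189}.
Reachable from 9520ba0: {4a3a7de, 873e189, 878b398, 9520ba0, af36688, c5163dd}.
Only in 873e189's history (ahead): {} — 0.
Only in 9520ba0's history (behind): {4a3a7de, 878b398, 9520ba0, af36688, c5163dd} — 5.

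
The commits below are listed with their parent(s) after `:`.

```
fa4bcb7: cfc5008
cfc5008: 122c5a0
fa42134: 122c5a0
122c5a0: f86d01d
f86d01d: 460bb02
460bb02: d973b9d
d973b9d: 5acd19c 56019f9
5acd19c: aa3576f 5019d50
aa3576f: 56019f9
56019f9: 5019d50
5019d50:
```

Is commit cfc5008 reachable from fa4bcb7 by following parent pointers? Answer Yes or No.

Yes

Ancestors of fa4bcb7 (commits reachable by following parents): {122c5a0, 460bb02, 5019d50, 56019f9, 5acd19c, aa3576f, cfc5008, d973b9d, f86d01d, fa4bcb7}.
cfc5008 is in that set, so it is an ancestor of fa4bcb7.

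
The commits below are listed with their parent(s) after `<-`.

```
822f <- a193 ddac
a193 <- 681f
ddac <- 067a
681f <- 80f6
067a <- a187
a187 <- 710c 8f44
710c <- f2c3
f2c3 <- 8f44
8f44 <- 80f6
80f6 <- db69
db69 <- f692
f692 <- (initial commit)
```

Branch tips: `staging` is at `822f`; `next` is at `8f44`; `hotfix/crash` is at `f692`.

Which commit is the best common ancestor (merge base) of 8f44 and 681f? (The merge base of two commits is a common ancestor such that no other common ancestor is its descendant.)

Ancestors of 8f44: {80f6, 8f44, db69, f692}.
Ancestors of 681f: {681f, 80f6, db69, f692}.
Common ancestors: {80f6, db69, f692}.
Among these, 80f6 is not an ancestor of any other common ancestor — it is the merge base.

80f6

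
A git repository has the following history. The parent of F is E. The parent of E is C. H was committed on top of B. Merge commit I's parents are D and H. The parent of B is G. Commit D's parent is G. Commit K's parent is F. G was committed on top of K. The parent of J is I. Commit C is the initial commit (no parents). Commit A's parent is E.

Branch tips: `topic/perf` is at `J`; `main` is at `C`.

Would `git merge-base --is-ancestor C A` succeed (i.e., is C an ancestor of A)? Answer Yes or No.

Yes

Ancestors of A (commits reachable by following parents): {A, C, E}.
C is in that set, so it is an ancestor of A.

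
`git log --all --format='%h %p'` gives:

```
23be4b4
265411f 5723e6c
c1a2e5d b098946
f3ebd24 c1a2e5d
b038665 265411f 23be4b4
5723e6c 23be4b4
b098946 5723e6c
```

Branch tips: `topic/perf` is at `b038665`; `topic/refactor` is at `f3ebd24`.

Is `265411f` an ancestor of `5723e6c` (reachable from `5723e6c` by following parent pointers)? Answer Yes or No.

No

Ancestors of 5723e6c: {23be4b4, 5723e6c}.
265411f is not in that set, so it is not an ancestor of 5723e6c.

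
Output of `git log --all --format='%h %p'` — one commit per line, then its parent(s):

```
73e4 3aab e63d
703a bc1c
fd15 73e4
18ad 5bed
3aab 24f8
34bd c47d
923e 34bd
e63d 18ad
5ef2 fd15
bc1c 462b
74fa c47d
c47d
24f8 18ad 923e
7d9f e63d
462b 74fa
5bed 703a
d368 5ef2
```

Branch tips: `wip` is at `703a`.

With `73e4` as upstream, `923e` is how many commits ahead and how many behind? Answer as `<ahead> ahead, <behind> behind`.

0 ahead, 10 behind

Reachable from 923e: {34bd, 923e, c47d}.
Reachable from 73e4: {18ad, 24f8, 34bd, 3aab, 462b, 5bed, 703a, 73e4, 74fa, 923e, bc1c, c47d, e63d}.
Only in 923e's history (ahead): {} — 0.
Only in 73e4's history (behind): {18ad, 24f8, 3aab, 462b, 5bed, 703a, 73e4, 74fa, bc1c, e63d} — 10.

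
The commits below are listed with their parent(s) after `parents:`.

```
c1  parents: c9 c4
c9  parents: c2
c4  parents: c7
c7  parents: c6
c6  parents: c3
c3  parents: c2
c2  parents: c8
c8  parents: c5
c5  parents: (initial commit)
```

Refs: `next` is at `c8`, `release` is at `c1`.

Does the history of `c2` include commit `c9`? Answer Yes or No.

No

Ancestors of c2: {c2, c5, c8}.
c9 is not in that set, so it is not an ancestor of c2.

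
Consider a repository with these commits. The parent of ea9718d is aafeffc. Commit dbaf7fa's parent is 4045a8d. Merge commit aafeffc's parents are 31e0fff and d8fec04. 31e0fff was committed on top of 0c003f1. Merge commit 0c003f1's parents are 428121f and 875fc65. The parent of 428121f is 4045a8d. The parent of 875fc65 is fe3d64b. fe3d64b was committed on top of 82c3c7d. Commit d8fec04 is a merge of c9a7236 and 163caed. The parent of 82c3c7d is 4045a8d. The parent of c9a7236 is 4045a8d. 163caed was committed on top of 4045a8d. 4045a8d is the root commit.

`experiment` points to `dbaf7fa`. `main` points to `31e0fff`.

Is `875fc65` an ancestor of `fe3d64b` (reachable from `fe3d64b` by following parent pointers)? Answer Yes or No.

No

Ancestors of fe3d64b: {4045a8d, 82c3c7d, fe3d64b}.
875fc65 is not in that set, so it is not an ancestor of fe3d64b.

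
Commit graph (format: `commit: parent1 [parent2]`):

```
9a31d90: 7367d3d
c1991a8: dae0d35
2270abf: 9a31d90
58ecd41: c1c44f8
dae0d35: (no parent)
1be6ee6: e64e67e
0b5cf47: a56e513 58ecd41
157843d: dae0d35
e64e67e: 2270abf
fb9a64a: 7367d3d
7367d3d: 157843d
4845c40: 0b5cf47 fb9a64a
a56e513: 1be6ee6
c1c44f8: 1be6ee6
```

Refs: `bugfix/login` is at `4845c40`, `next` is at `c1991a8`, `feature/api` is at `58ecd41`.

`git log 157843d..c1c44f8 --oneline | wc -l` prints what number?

6

Reachable from c1c44f8: {157843d, 1be6ee6, 2270abf, 7367d3d, 9a31d90, c1c44f8, dae0d35, e64e67e}.
Reachable from 157843d: {157843d, dae0d35}.
In c1c44f8's history but not 157843d's: {1be6ee6, 2270abf, 7367d3d, 9a31d90, c1c44f8, e64e67e} — 6 commits.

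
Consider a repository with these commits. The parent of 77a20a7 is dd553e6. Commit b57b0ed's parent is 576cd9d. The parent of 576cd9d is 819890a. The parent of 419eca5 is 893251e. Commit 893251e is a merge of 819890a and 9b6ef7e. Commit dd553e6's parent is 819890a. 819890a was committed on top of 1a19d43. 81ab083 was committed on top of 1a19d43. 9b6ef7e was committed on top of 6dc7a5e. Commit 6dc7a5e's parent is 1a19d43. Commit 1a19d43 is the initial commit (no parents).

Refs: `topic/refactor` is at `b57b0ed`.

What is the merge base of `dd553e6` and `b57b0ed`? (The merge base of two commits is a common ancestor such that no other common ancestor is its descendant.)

Ancestors of dd553e6: {1a19d43, 819890a, dd553e6}.
Ancestors of b57b0ed: {1a19d43, 576cd9d, 819890a, b57b0ed}.
Common ancestors: {1a19d43, 819890a}.
Among these, 819890a is not an ancestor of any other common ancestor — it is the merge base.

819890a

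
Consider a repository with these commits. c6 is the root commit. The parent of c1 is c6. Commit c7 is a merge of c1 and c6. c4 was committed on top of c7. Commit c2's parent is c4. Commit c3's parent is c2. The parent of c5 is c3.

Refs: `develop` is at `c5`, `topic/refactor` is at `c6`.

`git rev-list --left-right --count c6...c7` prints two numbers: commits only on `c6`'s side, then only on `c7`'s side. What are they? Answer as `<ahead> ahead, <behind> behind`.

0 ahead, 2 behind

Reachable from c6: {c6}.
Reachable from c7: {c1, c6, c7}.
Only in c6's history (ahead): {} — 0.
Only in c7's history (behind): {c1, c7} — 2.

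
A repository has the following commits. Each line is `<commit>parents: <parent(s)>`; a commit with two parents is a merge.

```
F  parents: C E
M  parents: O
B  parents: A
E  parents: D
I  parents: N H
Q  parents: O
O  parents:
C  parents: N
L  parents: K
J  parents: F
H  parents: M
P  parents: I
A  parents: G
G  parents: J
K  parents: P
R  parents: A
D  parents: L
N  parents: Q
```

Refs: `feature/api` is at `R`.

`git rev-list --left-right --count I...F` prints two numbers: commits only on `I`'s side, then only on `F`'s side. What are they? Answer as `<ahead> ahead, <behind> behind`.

0 ahead, 7 behind

Reachable from I: {H, I, M, N, O, Q}.
Reachable from F: {C, D, E, F, H, I, K, L, M, N, O, P, Q}.
Only in I's history (ahead): {} — 0.
Only in F's history (behind): {C, D, E, F, K, L, P} — 7.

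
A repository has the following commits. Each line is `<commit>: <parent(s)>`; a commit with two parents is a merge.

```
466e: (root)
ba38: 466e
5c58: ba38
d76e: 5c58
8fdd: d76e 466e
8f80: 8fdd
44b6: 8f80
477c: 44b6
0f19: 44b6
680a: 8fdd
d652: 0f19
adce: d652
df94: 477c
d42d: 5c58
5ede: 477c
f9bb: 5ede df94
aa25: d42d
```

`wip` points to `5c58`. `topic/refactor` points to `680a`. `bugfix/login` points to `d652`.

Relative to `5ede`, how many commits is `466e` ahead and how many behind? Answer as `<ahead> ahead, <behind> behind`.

0 ahead, 8 behind

Reachable from 466e: {466e}.
Reachable from 5ede: {44b6, 466e, 477c, 5c58, 5ede, 8f80, 8fdd, ba38, d76e}.
Only in 466e's history (ahead): {} — 0.
Only in 5ede's history (behind): {44b6, 477c, 5c58, 5ede, 8f80, 8fdd, ba38, d76e} — 8.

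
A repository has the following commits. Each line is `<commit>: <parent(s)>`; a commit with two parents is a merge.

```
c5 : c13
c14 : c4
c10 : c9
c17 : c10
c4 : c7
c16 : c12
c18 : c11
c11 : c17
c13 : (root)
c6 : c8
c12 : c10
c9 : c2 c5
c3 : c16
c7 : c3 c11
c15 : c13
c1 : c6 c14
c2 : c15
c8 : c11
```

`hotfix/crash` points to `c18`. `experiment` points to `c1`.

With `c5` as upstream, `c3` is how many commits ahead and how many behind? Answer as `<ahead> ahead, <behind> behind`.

7 ahead, 0 behind

Reachable from c3: {c10, c12, c13, c15, c16, c2, c3, c5, c9}.
Reachable from c5: {c13, c5}.
Only in c3's history (ahead): {c10, c12, c15, c16, c2, c3, c9} — 7.
Only in c5's history (behind): {} — 0.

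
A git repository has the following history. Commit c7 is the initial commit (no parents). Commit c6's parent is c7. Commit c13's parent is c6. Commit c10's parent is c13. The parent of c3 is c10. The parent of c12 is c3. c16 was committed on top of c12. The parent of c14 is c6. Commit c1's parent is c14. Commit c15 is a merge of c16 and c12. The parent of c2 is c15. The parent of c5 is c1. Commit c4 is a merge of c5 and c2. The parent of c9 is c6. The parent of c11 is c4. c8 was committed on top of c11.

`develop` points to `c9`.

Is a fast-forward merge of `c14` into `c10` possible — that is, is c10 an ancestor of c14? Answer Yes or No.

No

A fast-forward from c10 to c14 is possible iff c10 is an ancestor of c14.
Ancestors of c14: {c14, c6, c7}.
c10 is not among them, so fast-forward is not possible.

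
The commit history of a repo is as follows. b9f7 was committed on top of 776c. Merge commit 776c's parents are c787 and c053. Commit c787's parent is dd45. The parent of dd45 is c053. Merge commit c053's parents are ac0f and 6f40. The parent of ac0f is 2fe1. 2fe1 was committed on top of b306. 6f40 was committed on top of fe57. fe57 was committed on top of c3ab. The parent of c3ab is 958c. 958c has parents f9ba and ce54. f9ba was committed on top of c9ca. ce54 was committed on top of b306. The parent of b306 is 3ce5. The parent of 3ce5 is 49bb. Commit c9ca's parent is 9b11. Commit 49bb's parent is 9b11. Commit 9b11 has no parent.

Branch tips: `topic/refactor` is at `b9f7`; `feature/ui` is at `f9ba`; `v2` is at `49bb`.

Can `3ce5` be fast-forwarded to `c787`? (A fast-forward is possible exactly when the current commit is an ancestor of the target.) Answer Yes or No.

Yes

A fast-forward from 3ce5 to c787 is possible iff 3ce5 is an ancestor of c787.
Ancestors of c787: {2fe1, 3ce5, 49bb, 6f40, 958c, 9b11, ac0f, b306, c053, c3ab, c787, c9ca, ce54, dd45, f9ba, fe57}.
3ce5 is among them, so fast-forward is possible.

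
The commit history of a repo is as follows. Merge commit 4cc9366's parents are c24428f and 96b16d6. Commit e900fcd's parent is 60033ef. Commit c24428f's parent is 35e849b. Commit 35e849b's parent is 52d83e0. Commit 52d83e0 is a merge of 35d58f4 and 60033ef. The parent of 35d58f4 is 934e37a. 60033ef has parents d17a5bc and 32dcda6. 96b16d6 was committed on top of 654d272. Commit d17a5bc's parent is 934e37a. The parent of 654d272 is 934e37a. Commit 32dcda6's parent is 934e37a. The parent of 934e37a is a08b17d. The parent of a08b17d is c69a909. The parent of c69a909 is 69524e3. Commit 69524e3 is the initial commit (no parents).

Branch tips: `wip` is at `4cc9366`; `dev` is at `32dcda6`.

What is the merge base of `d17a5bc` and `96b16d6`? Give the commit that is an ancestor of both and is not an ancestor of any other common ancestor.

Ancestors of d17a5bc: {69524e3, 934e37a, a08b17d, c69a909, d17a5bc}.
Ancestors of 96b16d6: {654d272, 69524e3, 934e37a, 96b16d6, a08b17d, c69a909}.
Common ancestors: {69524e3, 934e37a, a08b17d, c69a909}.
Among these, 934e37a is not an ancestor of any other common ancestor — it is the merge base.

934e37a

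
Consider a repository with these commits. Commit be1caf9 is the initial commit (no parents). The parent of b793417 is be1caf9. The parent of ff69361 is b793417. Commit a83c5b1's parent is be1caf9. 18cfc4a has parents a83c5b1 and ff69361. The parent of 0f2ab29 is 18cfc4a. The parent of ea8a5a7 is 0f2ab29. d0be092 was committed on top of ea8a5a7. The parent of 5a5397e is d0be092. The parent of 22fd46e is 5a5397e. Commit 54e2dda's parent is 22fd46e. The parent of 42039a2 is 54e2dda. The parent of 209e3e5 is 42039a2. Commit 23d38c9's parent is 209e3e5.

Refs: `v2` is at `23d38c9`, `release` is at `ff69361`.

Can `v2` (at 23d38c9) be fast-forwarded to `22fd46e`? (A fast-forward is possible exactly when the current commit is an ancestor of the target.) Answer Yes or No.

A fast-forward from 23d38c9 to 22fd46e is possible iff 23d38c9 is an ancestor of 22fd46e.
Ancestors of 22fd46e: {0f2ab29, 18cfc4a, 22fd46e, 5a5397e, a83c5b1, b793417, be1caf9, d0be092, ea8a5a7, ff69361}.
23d38c9 is not among them, so fast-forward is not possible.

No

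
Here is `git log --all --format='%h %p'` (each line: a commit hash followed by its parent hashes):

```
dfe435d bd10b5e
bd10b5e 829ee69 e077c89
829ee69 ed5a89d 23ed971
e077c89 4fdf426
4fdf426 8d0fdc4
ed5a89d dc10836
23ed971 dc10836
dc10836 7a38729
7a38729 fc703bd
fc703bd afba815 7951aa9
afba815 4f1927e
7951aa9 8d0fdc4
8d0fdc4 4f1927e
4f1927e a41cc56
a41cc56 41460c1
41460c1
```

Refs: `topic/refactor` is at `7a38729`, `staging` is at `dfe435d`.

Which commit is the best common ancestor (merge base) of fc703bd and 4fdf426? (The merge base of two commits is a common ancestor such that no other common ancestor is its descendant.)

8d0fdc4

Ancestors of fc703bd: {41460c1, 4f1927e, 7951aa9, 8d0fdc4, a41cc56, afba815, fc703bd}.
Ancestors of 4fdf426: {41460c1, 4f1927e, 4fdf426, 8d0fdc4, a41cc56}.
Common ancestors: {41460c1, 4f1927e, 8d0fdc4, a41cc56}.
Among these, 8d0fdc4 is not an ancestor of any other common ancestor — it is the merge base.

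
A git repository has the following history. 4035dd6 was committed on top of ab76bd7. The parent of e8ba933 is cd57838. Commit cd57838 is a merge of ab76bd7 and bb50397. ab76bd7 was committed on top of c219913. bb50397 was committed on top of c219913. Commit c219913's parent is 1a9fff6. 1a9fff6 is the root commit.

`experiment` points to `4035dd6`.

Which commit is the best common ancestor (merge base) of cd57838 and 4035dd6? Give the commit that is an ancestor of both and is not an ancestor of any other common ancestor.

Ancestors of cd57838: {1a9fff6, ab76bd7, bb50397, c219913, cd57838}.
Ancestors of 4035dd6: {1a9fff6, 4035dd6, ab76bd7, c219913}.
Common ancestors: {1a9fff6, ab76bd7, c219913}.
Among these, ab76bd7 is not an ancestor of any other common ancestor — it is the merge base.

ab76bd7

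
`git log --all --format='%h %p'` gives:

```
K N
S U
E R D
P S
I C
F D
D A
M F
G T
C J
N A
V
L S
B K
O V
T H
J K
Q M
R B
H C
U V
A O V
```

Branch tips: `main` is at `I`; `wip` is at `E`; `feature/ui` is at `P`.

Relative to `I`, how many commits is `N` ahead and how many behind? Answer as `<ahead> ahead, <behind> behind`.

0 ahead, 4 behind

Reachable from N: {A, N, O, V}.
Reachable from I: {A, C, I, J, K, N, O, V}.
Only in N's history (ahead): {} — 0.
Only in I's history (behind): {C, I, J, K} — 4.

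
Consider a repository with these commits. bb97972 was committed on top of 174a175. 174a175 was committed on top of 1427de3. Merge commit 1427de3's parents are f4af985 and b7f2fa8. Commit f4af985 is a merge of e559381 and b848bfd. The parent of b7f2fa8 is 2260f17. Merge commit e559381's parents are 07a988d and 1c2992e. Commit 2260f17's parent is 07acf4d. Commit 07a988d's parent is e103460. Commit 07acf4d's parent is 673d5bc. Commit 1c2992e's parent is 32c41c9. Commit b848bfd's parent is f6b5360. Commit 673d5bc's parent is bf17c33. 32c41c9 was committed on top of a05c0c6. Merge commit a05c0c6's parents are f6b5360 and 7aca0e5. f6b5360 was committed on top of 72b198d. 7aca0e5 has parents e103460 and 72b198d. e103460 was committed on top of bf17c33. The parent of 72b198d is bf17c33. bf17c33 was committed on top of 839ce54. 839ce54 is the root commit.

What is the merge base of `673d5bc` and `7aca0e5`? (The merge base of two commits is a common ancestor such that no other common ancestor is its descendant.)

bf17c33

Ancestors of 673d5bc: {673d5bc, 839ce54, bf17c33}.
Ancestors of 7aca0e5: {72b198d, 7aca0e5, 839ce54, bf17c33, e103460}.
Common ancestors: {839ce54, bf17c33}.
Among these, bf17c33 is not an ancestor of any other common ancestor — it is the merge base.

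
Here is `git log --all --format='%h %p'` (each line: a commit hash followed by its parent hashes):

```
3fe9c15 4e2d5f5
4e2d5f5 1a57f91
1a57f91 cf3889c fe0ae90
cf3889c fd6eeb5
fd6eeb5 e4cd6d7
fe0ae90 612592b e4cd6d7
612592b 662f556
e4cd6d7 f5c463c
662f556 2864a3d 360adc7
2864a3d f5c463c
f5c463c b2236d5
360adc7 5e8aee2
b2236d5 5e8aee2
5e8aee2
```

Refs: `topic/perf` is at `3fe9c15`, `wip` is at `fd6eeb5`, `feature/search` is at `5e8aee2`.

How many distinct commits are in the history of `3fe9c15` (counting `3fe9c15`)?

Walking parent pointers from 3fe9c15: reachable set = {1a57f91, 2864a3d, 360adc7, 3fe9c15, 4e2d5f5, 5e8aee2, 612592b, 662f556, b2236d5, cf3889c, e4cd6d7, f5c463c, fd6eeb5, fe0ae90}.
That is 14 commits.

14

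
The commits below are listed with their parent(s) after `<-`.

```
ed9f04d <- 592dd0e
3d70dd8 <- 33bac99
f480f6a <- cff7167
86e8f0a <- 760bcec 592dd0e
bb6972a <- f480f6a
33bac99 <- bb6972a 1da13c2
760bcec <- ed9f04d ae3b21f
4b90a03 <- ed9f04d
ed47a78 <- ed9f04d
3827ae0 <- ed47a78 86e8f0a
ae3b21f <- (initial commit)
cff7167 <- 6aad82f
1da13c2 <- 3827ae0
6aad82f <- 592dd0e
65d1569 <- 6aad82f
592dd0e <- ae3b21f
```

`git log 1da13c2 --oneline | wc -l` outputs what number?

Walking parent pointers from 1da13c2: reachable set = {1da13c2, 3827ae0, 592dd0e, 760bcec, 86e8f0a, ae3b21f, ed47a78, ed9f04d}.
That is 8 commits.

8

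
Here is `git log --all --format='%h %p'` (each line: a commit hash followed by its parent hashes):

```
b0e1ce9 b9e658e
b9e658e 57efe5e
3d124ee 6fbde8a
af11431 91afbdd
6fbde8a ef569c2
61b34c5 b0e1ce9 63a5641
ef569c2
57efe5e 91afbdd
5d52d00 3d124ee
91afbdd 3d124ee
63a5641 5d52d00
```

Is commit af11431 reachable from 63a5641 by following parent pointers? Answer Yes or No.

Ancestors of 63a5641: {3d124ee, 5d52d00, 63a5641, 6fbde8a, ef569c2}.
af11431 is not in that set, so it is not an ancestor of 63a5641.

No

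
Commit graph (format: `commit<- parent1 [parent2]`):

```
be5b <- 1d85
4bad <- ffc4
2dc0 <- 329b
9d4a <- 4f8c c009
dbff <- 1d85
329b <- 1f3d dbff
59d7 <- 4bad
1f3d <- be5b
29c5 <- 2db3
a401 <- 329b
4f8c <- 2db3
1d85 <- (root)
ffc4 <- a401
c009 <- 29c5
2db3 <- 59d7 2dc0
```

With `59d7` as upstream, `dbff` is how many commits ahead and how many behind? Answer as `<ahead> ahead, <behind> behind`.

Reachable from dbff: {1d85, dbff}.
Reachable from 59d7: {1d85, 1f3d, 329b, 4bad, 59d7, a401, be5b, dbff, ffc4}.
Only in dbff's history (ahead): {} — 0.
Only in 59d7's history (behind): {1f3d, 329b, 4bad, 59d7, a401, be5b, ffc4} — 7.

0 ahead, 7 behind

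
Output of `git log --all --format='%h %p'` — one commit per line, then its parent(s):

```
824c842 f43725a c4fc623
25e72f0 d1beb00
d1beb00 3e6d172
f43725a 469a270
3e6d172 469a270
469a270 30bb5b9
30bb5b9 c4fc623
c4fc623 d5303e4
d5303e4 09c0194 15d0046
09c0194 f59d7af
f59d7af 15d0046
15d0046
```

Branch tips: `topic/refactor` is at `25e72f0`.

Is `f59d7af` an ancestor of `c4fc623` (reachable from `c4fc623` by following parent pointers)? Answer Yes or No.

Ancestors of c4fc623 (commits reachable by following parents): {09c0194, 15d0046, c4fc623, d5303e4, f59d7af}.
f59d7af is in that set, so it is an ancestor of c4fc623.

Yes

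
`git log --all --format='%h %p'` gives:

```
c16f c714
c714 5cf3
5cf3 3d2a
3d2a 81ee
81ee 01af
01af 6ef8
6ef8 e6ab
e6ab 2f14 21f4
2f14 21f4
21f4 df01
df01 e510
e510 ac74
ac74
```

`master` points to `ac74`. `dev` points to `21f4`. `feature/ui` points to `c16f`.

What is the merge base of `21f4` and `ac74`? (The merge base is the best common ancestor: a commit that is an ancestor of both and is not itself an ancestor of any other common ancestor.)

Ancestors of 21f4: {21f4, ac74, df01, e510}.
Ancestors of ac74: {ac74}.
Common ancestors: {ac74}.
The only common ancestor is ac74, so it is the merge base.

ac74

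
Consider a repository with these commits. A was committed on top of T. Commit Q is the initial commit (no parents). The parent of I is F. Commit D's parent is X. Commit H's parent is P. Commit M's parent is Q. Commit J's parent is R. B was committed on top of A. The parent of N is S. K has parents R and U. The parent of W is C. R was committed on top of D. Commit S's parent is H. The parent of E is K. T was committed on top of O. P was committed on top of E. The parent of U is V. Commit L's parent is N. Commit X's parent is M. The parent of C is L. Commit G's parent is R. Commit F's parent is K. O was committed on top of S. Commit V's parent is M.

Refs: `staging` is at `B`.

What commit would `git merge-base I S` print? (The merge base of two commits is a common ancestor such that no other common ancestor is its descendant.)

K

Ancestors of I: {D, F, I, K, M, Q, R, U, V, X}.
Ancestors of S: {D, E, H, K, M, P, Q, R, S, U, V, X}.
Common ancestors: {D, K, M, Q, R, U, V, X}.
Among these, K is not an ancestor of any other common ancestor — it is the merge base.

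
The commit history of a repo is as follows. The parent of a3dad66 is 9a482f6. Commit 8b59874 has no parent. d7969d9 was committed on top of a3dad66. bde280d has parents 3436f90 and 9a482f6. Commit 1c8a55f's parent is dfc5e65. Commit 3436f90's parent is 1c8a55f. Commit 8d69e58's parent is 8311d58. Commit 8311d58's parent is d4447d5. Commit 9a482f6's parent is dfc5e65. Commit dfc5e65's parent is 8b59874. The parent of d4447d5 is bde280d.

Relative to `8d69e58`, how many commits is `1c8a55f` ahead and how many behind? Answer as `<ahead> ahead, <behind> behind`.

Reachable from 1c8a55f: {1c8a55f, 8b59874, dfc5e65}.
Reachable from 8d69e58: {1c8a55f, 3436f90, 8311d58, 8b59874, 8d69e58, 9a482f6, bde280d, d4447d5, dfc5e65}.
Only in 1c8a55f's history (ahead): {} — 0.
Only in 8d69e58's history (behind): {3436f90, 8311d58, 8d69e58, 9a482f6, bde280d, d4447d5} — 6.

0 ahead, 6 behind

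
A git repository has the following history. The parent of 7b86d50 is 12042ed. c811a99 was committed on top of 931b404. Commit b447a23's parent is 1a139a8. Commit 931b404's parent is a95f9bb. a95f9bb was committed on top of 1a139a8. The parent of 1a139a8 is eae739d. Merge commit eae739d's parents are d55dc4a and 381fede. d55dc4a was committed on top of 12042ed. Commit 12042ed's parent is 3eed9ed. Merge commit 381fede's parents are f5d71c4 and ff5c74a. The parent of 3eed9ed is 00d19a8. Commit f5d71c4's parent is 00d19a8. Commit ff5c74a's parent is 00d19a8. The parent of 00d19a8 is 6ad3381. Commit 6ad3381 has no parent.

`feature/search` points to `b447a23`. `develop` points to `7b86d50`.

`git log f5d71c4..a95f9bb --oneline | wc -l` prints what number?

8

Reachable from a95f9bb: {00d19a8, 12042ed, 1a139a8, 381fede, 3eed9ed, 6ad3381, a95f9bb, d55dc4a, eae739d, f5d71c4, ff5c74a}.
Reachable from f5d71c4: {00d19a8, 6ad3381, f5d71c4}.
In a95f9bb's history but not f5d71c4's: {12042ed, 1a139a8, 381fede, 3eed9ed, a95f9bb, d55dc4a, eae739d, ff5c74a} — 8 commits.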